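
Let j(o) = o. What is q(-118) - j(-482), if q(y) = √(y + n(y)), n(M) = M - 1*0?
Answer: 482 + 2*I*√59 ≈ 482.0 + 15.362*I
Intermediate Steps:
n(M) = M (n(M) = M + 0 = M)
q(y) = √2*√y (q(y) = √(y + y) = √(2*y) = √2*√y)
q(-118) - j(-482) = √2*√(-118) - 1*(-482) = √2*(I*√118) + 482 = 2*I*√59 + 482 = 482 + 2*I*√59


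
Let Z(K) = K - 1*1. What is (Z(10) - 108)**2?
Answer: 9801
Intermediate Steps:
Z(K) = -1 + K (Z(K) = K - 1 = -1 + K)
(Z(10) - 108)**2 = ((-1 + 10) - 108)**2 = (9 - 108)**2 = (-99)**2 = 9801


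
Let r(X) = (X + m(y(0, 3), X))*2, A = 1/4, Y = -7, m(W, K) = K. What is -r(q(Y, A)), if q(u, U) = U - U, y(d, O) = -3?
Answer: 0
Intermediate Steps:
A = ¼ ≈ 0.25000
q(u, U) = 0
r(X) = 4*X (r(X) = (X + X)*2 = (2*X)*2 = 4*X)
-r(q(Y, A)) = -4*0 = -1*0 = 0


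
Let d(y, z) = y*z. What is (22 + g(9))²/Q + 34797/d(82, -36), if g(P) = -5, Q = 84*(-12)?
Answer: -499007/41328 ≈ -12.074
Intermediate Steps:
Q = -1008
(22 + g(9))²/Q + 34797/d(82, -36) = (22 - 5)²/(-1008) + 34797/((82*(-36))) = 17²*(-1/1008) + 34797/(-2952) = 289*(-1/1008) + 34797*(-1/2952) = -289/1008 - 11599/984 = -499007/41328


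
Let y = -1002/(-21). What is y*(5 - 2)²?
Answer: 3006/7 ≈ 429.43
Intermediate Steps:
y = 334/7 (y = -1002*(-1/21) = 334/7 ≈ 47.714)
y*(5 - 2)² = 334*(5 - 2)²/7 = (334/7)*3² = (334/7)*9 = 3006/7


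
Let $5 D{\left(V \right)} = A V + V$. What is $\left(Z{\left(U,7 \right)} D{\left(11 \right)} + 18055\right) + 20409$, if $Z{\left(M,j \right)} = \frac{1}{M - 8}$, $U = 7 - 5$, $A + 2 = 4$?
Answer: $\frac{384629}{10} \approx 38463.0$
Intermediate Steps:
$A = 2$ ($A = -2 + 4 = 2$)
$U = 2$ ($U = 7 - 5 = 2$)
$Z{\left(M,j \right)} = \frac{1}{-8 + M}$
$D{\left(V \right)} = \frac{3 V}{5}$ ($D{\left(V \right)} = \frac{2 V + V}{5} = \frac{3 V}{5}$)
$\left(Z{\left(U,7 \right)} D{\left(11 \right)} + 18055\right) + 20409 = \left(\frac{\frac{3}{5} \cdot 11}{-8 + 2} + 18055\right) + 20409 = \left(\frac{1}{-6} \cdot \frac{33}{5} + 18055\right) + 20409 = \left(\left(- \frac{1}{6}\right) \frac{33}{5} + 18055\right) + 20409 = \left(- \frac{11}{10} + 18055\right) + 20409 = \frac{180539}{10} + 20409 = \frac{384629}{10}$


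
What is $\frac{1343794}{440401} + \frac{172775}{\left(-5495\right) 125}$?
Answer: $\frac{1783006781}{636843025} \approx 2.7998$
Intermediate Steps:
$\frac{1343794}{440401} + \frac{172775}{\left(-5495\right) 125} = 1343794 \cdot \frac{1}{440401} + \frac{172775}{-686875} = \frac{70726}{23179} + 172775 \left(- \frac{1}{686875}\right) = \frac{70726}{23179} - \frac{6911}{27475} = \frac{1783006781}{636843025}$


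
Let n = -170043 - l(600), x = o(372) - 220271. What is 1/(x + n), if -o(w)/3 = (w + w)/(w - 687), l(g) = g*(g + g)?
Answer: -35/38860742 ≈ -9.0065e-7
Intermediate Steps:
l(g) = 2*g² (l(g) = g*(2*g) = 2*g²)
o(w) = -6*w/(-687 + w) (o(w) = -3*(w + w)/(w - 687) = -3*2*w/(-687 + w) = -6*w/(-687 + w))
x = -7709237/35 (x = -6*372/(-687 + 372) - 220271 = -6*372/(-315) - 220271 = -6*372*(-1/315) - 220271 = 248/35 - 220271 = -7709237/35 ≈ -2.2026e+5)
n = -890043 (n = -170043 - 2*600² = -170043 - 2*360000 = -170043 - 1*720000 = -170043 - 720000 = -890043)
1/(x + n) = 1/(-7709237/35 - 890043) = 1/(-38860742/35) = -35/38860742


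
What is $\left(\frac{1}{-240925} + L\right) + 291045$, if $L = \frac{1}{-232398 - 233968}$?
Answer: $\frac{32701591672627459}{112359228550} \approx 2.9105 \cdot 10^{5}$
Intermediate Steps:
$L = - \frac{1}{466366}$ ($L = \frac{1}{-466366} = - \frac{1}{466366} \approx -2.1442 \cdot 10^{-6}$)
$\left(\frac{1}{-240925} + L\right) + 291045 = \left(\frac{1}{-240925} - \frac{1}{466366}\right) + 291045 = \left(- \frac{1}{240925} - \frac{1}{466366}\right) + 291045 = - \frac{707291}{112359228550} + 291045 = \frac{32701591672627459}{112359228550}$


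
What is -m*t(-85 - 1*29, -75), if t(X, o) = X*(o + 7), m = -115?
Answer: 891480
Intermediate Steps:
t(X, o) = X*(7 + o)
-m*t(-85 - 1*29, -75) = -(-115)*(-85 - 1*29)*(7 - 75) = -(-115)*(-85 - 29)*(-68) = -(-115)*(-114*(-68)) = -(-115)*7752 = -1*(-891480) = 891480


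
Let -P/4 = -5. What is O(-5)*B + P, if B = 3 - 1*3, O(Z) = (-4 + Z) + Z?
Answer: 20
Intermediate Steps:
O(Z) = -4 + 2*Z
B = 0 (B = 3 - 3 = 0)
P = 20 (P = -4*(-5) = 20)
O(-5)*B + P = (-4 + 2*(-5))*0 + 20 = (-4 - 10)*0 + 20 = -14*0 + 20 = 0 + 20 = 20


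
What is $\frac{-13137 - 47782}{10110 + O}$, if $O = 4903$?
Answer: $- \frac{60919}{15013} \approx -4.0577$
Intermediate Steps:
$\frac{-13137 - 47782}{10110 + O} = \frac{-13137 - 47782}{10110 + 4903} = - \frac{60919}{15013}$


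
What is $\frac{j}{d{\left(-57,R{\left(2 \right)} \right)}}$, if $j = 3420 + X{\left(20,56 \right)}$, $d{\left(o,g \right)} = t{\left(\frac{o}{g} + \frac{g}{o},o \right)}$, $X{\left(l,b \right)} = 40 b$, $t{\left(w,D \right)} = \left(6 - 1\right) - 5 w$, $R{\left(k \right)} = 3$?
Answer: $\frac{21508}{381} \approx 56.451$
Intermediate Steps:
$t{\left(w,D \right)} = 5 - 5 w$ ($t{\left(w,D \right)} = \left(6 - 1\right) - 5 w = 5 - 5 w$)
$d{\left(o,g \right)} = 5 - \frac{5 g}{o} - \frac{5 o}{g}$ ($d{\left(o,g \right)} = 5 - 5 \left(\frac{o}{g} + \frac{g}{o}\right) = 5 - 5 \left(\frac{g}{o} + \frac{o}{g}\right) = 5 - \left(\frac{5 g}{o} + \frac{5 o}{g}\right) = 5 - \frac{5 g}{o} - \frac{5 o}{g}$)
$j = 5660$ ($j = 3420 + 40 \cdot 56 = 3420 + 2240 = 5660$)
$\frac{j}{d{\left(-57,R{\left(2 \right)} \right)}} = \frac{5660}{5 - \frac{15}{-57} - - \frac{285}{3}} = \frac{5660}{5 - 15 \left(- \frac{1}{57}\right) - \left(-285\right) \frac{1}{3}} = \frac{5660}{5 + \frac{5}{19} + 95} = \frac{5660}{\frac{1905}{19}} = 5660 \cdot \frac{19}{1905} = \frac{21508}{381}$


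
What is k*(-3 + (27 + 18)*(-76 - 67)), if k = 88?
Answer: -566544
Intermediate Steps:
k*(-3 + (27 + 18)*(-76 - 67)) = 88*(-3 + (27 + 18)*(-76 - 67)) = 88*(-3 + 45*(-143)) = 88*(-3 - 6435) = 88*(-6438) = -566544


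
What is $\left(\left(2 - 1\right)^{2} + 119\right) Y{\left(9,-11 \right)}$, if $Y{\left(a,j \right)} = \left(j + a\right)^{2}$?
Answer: $480$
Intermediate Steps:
$Y{\left(a,j \right)} = \left(a + j\right)^{2}$
$\left(\left(2 - 1\right)^{2} + 119\right) Y{\left(9,-11 \right)} = \left(\left(2 - 1\right)^{2} + 119\right) \left(9 - 11\right)^{2} = \left(1^{2} + 119\right) \left(-2\right)^{2} = \left(1 + 119\right) 4 = 120 \cdot 4 = 480$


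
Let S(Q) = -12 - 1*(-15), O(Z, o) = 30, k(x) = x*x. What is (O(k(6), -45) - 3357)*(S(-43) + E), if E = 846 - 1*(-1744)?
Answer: -8626911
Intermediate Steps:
k(x) = x²
S(Q) = 3 (S(Q) = -12 + 15 = 3)
E = 2590 (E = 846 + 1744 = 2590)
(O(k(6), -45) - 3357)*(S(-43) + E) = (30 - 3357)*(3 + 2590) = -3327*2593 = -8626911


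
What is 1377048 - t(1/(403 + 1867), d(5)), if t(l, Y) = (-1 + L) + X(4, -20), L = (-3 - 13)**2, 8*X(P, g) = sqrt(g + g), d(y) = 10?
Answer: 1376793 - I*sqrt(10)/4 ≈ 1.3768e+6 - 0.79057*I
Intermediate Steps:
X(P, g) = sqrt(2)*sqrt(g)/8 (X(P, g) = sqrt(g + g)/8 = sqrt(2*g)/8 = (sqrt(2)*sqrt(g))/8 = sqrt(2)*sqrt(g)/8)
L = 256 (L = (-16)**2 = 256)
t(l, Y) = 255 + I*sqrt(10)/4 (t(l, Y) = (-1 + 256) + sqrt(2)*sqrt(-20)/8 = 255 + sqrt(2)*(2*I*sqrt(5))/8 = 255 + I*sqrt(10)/4)
1377048 - t(1/(403 + 1867), d(5)) = 1377048 - (255 + I*sqrt(10)/4) = 1377048 + (-255 - I*sqrt(10)/4) = 1376793 - I*sqrt(10)/4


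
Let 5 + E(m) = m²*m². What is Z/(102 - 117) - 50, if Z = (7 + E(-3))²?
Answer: -7639/15 ≈ -509.27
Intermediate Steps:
E(m) = -5 + m⁴ (E(m) = -5 + m²*m² = -5 + m⁴)
Z = 6889 (Z = (7 + (-5 + (-3)⁴))² = (7 + (-5 + 81))² = (7 + 76)² = 83² = 6889)
Z/(102 - 117) - 50 = 6889/(102 - 117) - 50 = 6889/(-15) - 50 = 6889*(-1/15) - 50 = -6889/15 - 50 = -7639/15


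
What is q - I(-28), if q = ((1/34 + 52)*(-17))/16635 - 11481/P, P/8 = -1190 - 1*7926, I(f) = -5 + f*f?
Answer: -21974954407/28212960 ≈ -778.90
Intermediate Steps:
I(f) = -5 + f**2
P = -72928 (P = 8*(-1190 - 1*7926) = 8*(-1190 - 7926) = 8*(-9116) = -72928)
q = 2941433/28212960 (q = ((1/34 + 52)*(-17))/16635 - 11481/(-72928) = ((1/34 + 52)*(-17))*(1/16635) - 11481*(-1/72928) = ((1769/34)*(-17))*(1/16635) + 267/1696 = -1769/2*1/16635 + 267/1696 = -1769/33270 + 267/1696 = 2941433/28212960 ≈ 0.10426)
q - I(-28) = 2941433/28212960 - (-5 + (-28)**2) = 2941433/28212960 - (-5 + 784) = 2941433/28212960 - 1*779 = 2941433/28212960 - 779 = -21974954407/28212960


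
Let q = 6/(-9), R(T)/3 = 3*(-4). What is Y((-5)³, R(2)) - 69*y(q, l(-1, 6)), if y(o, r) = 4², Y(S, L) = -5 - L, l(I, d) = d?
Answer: -1073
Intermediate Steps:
R(T) = -36 (R(T) = 3*(3*(-4)) = 3*(-12) = -36)
q = -⅔ (q = 6*(-⅑) = -⅔ ≈ -0.66667)
y(o, r) = 16
Y((-5)³, R(2)) - 69*y(q, l(-1, 6)) = (-5 - 1*(-36)) - 69*16 = (-5 + 36) - 1104 = 31 - 1104 = -1073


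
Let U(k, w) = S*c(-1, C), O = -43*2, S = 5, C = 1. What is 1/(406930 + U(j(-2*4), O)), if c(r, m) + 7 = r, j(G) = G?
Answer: 1/406890 ≈ 2.4577e-6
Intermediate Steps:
c(r, m) = -7 + r
O = -86
U(k, w) = -40 (U(k, w) = 5*(-7 - 1) = 5*(-8) = -40)
1/(406930 + U(j(-2*4), O)) = 1/(406930 - 40) = 1/406890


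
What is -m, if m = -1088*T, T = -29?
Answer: -31552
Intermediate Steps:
m = 31552 (m = -1088*(-29) = 31552)
-m = -1*31552 = -31552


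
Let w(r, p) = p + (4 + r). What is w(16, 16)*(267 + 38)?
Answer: 10980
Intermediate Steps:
w(r, p) = 4 + p + r
w(16, 16)*(267 + 38) = (4 + 16 + 16)*(267 + 38) = 36*305 = 10980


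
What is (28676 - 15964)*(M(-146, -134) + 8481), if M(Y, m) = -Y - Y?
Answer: 111522376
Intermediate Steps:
M(Y, m) = -2*Y
(28676 - 15964)*(M(-146, -134) + 8481) = (28676 - 15964)*(-2*(-146) + 8481) = 12712*(292 + 8481) = 12712*8773 = 111522376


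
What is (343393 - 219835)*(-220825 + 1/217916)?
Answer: -2972885835883521/108958 ≈ -2.7285e+10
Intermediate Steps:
(343393 - 219835)*(-220825 + 1/217916) = 123558*(-220825 + 1/217916) = 123558*(-48121300699/217916) = -2972885835883521/108958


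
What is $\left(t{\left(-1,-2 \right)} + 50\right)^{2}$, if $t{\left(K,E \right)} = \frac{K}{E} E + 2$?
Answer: $2601$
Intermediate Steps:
$t{\left(K,E \right)} = 2 + K$ ($t{\left(K,E \right)} = K + 2 = 2 + K$)
$\left(t{\left(-1,-2 \right)} + 50\right)^{2} = \left(\left(2 - 1\right) + 50\right)^{2} = \left(1 + 50\right)^{2} = 51^{2} = 2601$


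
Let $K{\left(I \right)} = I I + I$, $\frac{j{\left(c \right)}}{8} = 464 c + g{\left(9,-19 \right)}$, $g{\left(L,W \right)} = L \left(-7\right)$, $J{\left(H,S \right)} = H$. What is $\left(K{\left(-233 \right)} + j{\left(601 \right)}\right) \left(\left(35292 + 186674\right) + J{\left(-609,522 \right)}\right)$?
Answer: $505682097648$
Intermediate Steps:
$g{\left(L,W \right)} = - 7 L$
$j{\left(c \right)} = -504 + 3712 c$ ($j{\left(c \right)} = 8 \left(464 c - 63\right) = 8 \left(-63 + 464 c\right) = -504 + 3712 c$)
$K{\left(I \right)} = I + I^{2}$ ($K{\left(I \right)} = I^{2} + I = I + I^{2}$)
$\left(K{\left(-233 \right)} + j{\left(601 \right)}\right) \left(\left(35292 + 186674\right) + J{\left(-609,522 \right)}\right) = \left(- 233 \left(1 - 233\right) + \left(-504 + 3712 \cdot 601\right)\right) \left(\left(35292 + 186674\right) - 609\right) = \left(\left(-233\right) \left(-232\right) + \left(-504 + 2230912\right)\right) \left(221966 - 609\right) = \left(54056 + 2230408\right) 221357 = 2284464 \cdot 221357 = 505682097648$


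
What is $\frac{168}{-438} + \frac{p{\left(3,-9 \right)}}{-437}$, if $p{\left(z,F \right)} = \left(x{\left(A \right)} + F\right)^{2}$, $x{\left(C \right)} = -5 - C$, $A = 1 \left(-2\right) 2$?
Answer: $- \frac{19536}{31901} \approx -0.61239$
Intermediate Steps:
$A = -4$ ($A = \left(-2\right) 2 = -4$)
$p{\left(z,F \right)} = \left(-1 + F\right)^{2}$ ($p{\left(z,F \right)} = \left(\left(-5 - -4\right) + F\right)^{2} = \left(\left(-5 + 4\right) + F\right)^{2} = \left(-1 + F\right)^{2}$)
$\frac{168}{-438} + \frac{p{\left(3,-9 \right)}}{-437} = \frac{168}{-438} + \frac{\left(-1 - 9\right)^{2}}{-437} = 168 \left(- \frac{1}{438}\right) + \left(-10\right)^{2} \left(- \frac{1}{437}\right) = - \frac{28}{73} + 100 \left(- \frac{1}{437}\right) = - \frac{28}{73} - \frac{100}{437} = - \frac{19536}{31901}$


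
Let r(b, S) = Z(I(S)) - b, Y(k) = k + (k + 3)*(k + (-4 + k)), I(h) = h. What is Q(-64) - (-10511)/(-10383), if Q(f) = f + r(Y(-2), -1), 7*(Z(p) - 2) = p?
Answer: -3863372/72681 ≈ -53.155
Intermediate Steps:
Z(p) = 2 + p/7
Y(k) = k + (-4 + 2*k)*(3 + k) (Y(k) = k + (3 + k)*(-4 + 2*k) = k + (-4 + 2*k)*(3 + k))
r(b, S) = 2 - b + S/7 (r(b, S) = (2 + S/7) - b = 2 - b + S/7)
Q(f) = 83/7 + f (Q(f) = f + (2 - (-12 + 2*(-2)**2 + 3*(-2)) + (1/7)*(-1)) = f + (2 - (-12 + 2*4 - 6) - 1/7) = f + (2 - (-12 + 8 - 6) - 1/7) = f + (2 - 1*(-10) - 1/7) = f + (2 + 10 - 1/7) = f + 83/7 = 83/7 + f)
Q(-64) - (-10511)/(-10383) = (83/7 - 64) - (-10511)/(-10383) = -365/7 - (-10511)*(-1)/10383 = -365/7 - 1*10511/10383 = -365/7 - 10511/10383 = -3863372/72681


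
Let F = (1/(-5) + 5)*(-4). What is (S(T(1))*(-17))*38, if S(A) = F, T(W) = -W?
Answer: 62016/5 ≈ 12403.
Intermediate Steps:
F = -96/5 (F = (-1/5 + 5)*(-4) = (24/5)*(-4) = -96/5 ≈ -19.200)
S(A) = -96/5
(S(T(1))*(-17))*38 = -96/5*(-17)*38 = (1632/5)*38 = 62016/5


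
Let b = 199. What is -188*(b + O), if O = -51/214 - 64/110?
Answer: -219262238/5885 ≈ -37258.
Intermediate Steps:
O = -9653/11770 (O = -51*1/214 - 64*1/110 = -51/214 - 32/55 = -9653/11770 ≈ -0.82014)
-188*(b + O) = -188*(199 - 9653/11770) = -188*2332577/11770 = -219262238/5885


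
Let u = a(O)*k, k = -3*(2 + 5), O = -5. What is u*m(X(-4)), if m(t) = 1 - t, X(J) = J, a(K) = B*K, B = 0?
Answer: 0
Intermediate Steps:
k = -21 (k = -3*7 = -21)
a(K) = 0 (a(K) = 0*K = 0)
u = 0 (u = 0*(-21) = 0)
u*m(X(-4)) = 0*(1 - 1*(-4)) = 0*(1 + 4) = 0*5 = 0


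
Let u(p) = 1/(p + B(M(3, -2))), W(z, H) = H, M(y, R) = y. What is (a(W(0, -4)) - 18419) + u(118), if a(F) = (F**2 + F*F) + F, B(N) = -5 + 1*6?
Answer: -2188528/119 ≈ -18391.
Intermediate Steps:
B(N) = 1 (B(N) = -5 + 6 = 1)
a(F) = F + 2*F**2 (a(F) = (F**2 + F**2) + F = 2*F**2 + F = F + 2*F**2)
u(p) = 1/(1 + p) (u(p) = 1/(p + 1) = 1/(1 + p))
(a(W(0, -4)) - 18419) + u(118) = (-4*(1 + 2*(-4)) - 18419) + 1/(1 + 118) = (-4*(1 - 8) - 18419) + 1/119 = (-4*(-7) - 18419) + 1/119 = (28 - 18419) + 1/119 = -18391 + 1/119 = -2188528/119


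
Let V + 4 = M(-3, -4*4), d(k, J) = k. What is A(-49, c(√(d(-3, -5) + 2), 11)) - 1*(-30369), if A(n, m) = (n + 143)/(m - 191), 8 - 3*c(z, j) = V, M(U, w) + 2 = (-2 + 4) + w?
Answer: 16550823/545 ≈ 30368.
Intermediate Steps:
M(U, w) = w (M(U, w) = -2 + ((-2 + 4) + w) = -2 + (2 + w) = w)
V = -20 (V = -4 - 4*4 = -4 - 16 = -20)
c(z, j) = 28/3 (c(z, j) = 8/3 - ⅓*(-20) = 8/3 + 20/3 = 28/3)
A(n, m) = (143 + n)/(-191 + m)
A(-49, c(√(d(-3, -5) + 2), 11)) - 1*(-30369) = (143 - 49)/(-191 + 28/3) - 1*(-30369) = 94/(-545/3) + 30369 = -3/545*94 + 30369 = -282/545 + 30369 = 16550823/545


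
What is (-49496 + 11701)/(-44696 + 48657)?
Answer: -37795/3961 ≈ -9.5418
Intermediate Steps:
(-49496 + 11701)/(-44696 + 48657) = -37795/3961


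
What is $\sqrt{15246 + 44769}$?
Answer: $\sqrt{60015} \approx 244.98$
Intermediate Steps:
$\sqrt{15246 + 44769} = \sqrt{60015}$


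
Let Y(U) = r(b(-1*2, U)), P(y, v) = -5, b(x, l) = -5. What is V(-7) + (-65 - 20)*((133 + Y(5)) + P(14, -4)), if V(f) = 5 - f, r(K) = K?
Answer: -10443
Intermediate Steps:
Y(U) = -5
V(-7) + (-65 - 20)*((133 + Y(5)) + P(14, -4)) = (5 - 1*(-7)) + (-65 - 20)*((133 - 5) - 5) = (5 + 7) - 85*(128 - 5) = 12 - 85*123 = 12 - 10455 = -10443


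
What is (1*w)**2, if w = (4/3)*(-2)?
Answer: 64/9 ≈ 7.1111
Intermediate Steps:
w = -8/3 (w = (4*(1/3))*(-2) = (4/3)*(-2) = -8/3 ≈ -2.6667)
(1*w)**2 = (1*(-8/3))**2 = (-8/3)**2 = 64/9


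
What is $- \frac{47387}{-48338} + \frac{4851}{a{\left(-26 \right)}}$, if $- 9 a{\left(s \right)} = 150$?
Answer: $- \frac{175273391}{604225} \approx -290.08$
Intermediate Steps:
$a{\left(s \right)} = - \frac{50}{3}$ ($a{\left(s \right)} = \left(- \frac{1}{9}\right) 150 = - \frac{50}{3}$)
$- \frac{47387}{-48338} + \frac{4851}{a{\left(-26 \right)}} = - \frac{47387}{-48338} + \frac{4851}{- \frac{50}{3}} = \left(-47387\right) \left(- \frac{1}{48338}\right) + 4851 \left(- \frac{3}{50}\right) = \frac{47387}{48338} - \frac{14553}{50} = - \frac{175273391}{604225}$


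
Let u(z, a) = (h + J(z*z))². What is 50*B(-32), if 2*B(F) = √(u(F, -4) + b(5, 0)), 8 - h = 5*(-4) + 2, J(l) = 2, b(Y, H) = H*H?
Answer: 700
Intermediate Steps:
b(Y, H) = H²
h = 26 (h = 8 - (5*(-4) + 2) = 8 - (-20 + 2) = 8 - 1*(-18) = 8 + 18 = 26)
u(z, a) = 784 (u(z, a) = (26 + 2)² = 28² = 784)
B(F) = 14 (B(F) = √(784 + 0²)/2 = √(784 + 0)/2 = √784/2 = (½)*28 = 14)
50*B(-32) = 50*14 = 700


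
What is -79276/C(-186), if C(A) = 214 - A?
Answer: -19819/100 ≈ -198.19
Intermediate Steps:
-79276/C(-186) = -79276/(214 - 1*(-186)) = -79276/(214 + 186) = -79276/400 = -79276*1/400 = -19819/100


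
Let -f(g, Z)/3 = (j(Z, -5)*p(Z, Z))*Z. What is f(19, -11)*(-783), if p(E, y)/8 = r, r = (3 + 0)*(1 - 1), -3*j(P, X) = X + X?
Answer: 0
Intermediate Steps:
j(P, X) = -2*X/3 (j(P, X) = -(X + X)/3 = -2*X/3)
r = 0 (r = 3*0 = 0)
p(E, y) = 0 (p(E, y) = 8*0 = 0)
f(g, Z) = 0 (f(g, Z) = -3*-2/3*(-5)*0*Z = -3*(10/3)*0*Z = -0*Z = -3*0 = 0)
f(19, -11)*(-783) = 0*(-783) = 0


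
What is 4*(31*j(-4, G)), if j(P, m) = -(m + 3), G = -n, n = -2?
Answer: -620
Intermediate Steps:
G = 2 (G = -1*(-2) = 2)
j(P, m) = -3 - m (j(P, m) = -(3 + m) = -3 - m)
4*(31*j(-4, G)) = 4*(31*(-3 - 1*2)) = 4*(31*(-3 - 2)) = 4*(31*(-5)) = 4*(-155) = -620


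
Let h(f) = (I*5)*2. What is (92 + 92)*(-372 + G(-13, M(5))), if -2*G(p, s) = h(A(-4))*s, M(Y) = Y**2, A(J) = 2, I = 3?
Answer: -137448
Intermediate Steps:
h(f) = 30 (h(f) = (3*5)*2 = 15*2 = 30)
G(p, s) = -15*s
(92 + 92)*(-372 + G(-13, M(5))) = (92 + 92)*(-372 - 15*5**2) = 184*(-372 - 15*25) = 184*(-372 - 375) = 184*(-747) = -137448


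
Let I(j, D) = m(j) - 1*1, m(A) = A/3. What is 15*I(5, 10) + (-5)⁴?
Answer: 635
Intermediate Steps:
m(A) = A/3 (m(A) = A*(⅓) = A/3)
I(j, D) = -1 + j/3 (I(j, D) = j/3 - 1*1 = j/3 - 1 = -1 + j/3)
15*I(5, 10) + (-5)⁴ = 15*(-1 + (⅓)*5) + (-5)⁴ = 15*(-1 + 5/3) + 625 = 15*(⅔) + 625 = 10 + 625 = 635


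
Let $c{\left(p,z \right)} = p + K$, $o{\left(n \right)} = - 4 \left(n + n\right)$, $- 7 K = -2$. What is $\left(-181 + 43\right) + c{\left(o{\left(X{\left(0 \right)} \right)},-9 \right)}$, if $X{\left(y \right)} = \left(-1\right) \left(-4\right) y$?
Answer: $- \frac{964}{7} \approx -137.71$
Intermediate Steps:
$X{\left(y \right)} = 4 y$
$K = \frac{2}{7}$ ($K = \left(- \frac{1}{7}\right) \left(-2\right) = \frac{2}{7} \approx 0.28571$)
$o{\left(n \right)} = - 8 n$ ($o{\left(n \right)} = - 4 \cdot 2 n = - 8 n$)
$c{\left(p,z \right)} = \frac{2}{7} + p$ ($c{\left(p,z \right)} = p + \frac{2}{7} = \frac{2}{7} + p$)
$\left(-181 + 43\right) + c{\left(o{\left(X{\left(0 \right)} \right)},-9 \right)} = \left(-181 + 43\right) + \left(\frac{2}{7} - 8 \cdot 4 \cdot 0\right) = -138 + \left(\frac{2}{7} - 0\right) = -138 + \left(\frac{2}{7} + 0\right) = -138 + \frac{2}{7} = - \frac{964}{7}$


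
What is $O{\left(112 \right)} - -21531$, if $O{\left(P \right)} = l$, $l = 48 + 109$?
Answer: $21688$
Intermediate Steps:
$l = 157$
$O{\left(P \right)} = 157$
$O{\left(112 \right)} - -21531 = 157 - -21531 = 157 + 21531 = 21688$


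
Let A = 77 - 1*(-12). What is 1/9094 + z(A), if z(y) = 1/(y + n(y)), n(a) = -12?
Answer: 9171/700238 ≈ 0.013097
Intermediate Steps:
A = 89 (A = 77 + 12 = 89)
z(y) = 1/(-12 + y) (z(y) = 1/(y - 12) = 1/(-12 + y))
1/9094 + z(A) = 1/9094 + 1/(-12 + 89) = 1/9094 + 1/77 = 9171/700238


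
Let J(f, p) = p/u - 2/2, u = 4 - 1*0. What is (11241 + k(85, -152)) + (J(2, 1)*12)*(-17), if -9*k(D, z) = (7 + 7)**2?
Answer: 102350/9 ≈ 11372.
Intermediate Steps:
k(D, z) = -196/9 (k(D, z) = -(7 + 7)**2/9 = -1/9*14**2 = -1/9*196 = -196/9)
u = 4 (u = 4 + 0 = 4)
J(f, p) = -1 + p/4 (J(f, p) = p/4 - 2/2 = p*(1/4) - 2*1/2 = p/4 - 1 = -1 + p/4)
(11241 + k(85, -152)) + (J(2, 1)*12)*(-17) = (11241 - 196/9) + ((-1 + (1/4)*1)*12)*(-17) = 100973/9 + ((-1 + 1/4)*12)*(-17) = 100973/9 - 3/4*12*(-17) = 100973/9 - 9*(-17) = 100973/9 + 153 = 102350/9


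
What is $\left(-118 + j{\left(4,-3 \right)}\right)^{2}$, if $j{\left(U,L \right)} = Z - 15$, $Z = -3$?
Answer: $18496$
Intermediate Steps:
$j{\left(U,L \right)} = -18$ ($j{\left(U,L \right)} = -3 - 15 = -18$)
$\left(-118 + j{\left(4,-3 \right)}\right)^{2} = \left(-118 - 18\right)^{2} = \left(-136\right)^{2} = 18496$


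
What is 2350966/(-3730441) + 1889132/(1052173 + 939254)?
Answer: 2365518298730/7428900929307 ≈ 0.31842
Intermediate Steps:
2350966/(-3730441) + 1889132/(1052173 + 939254) = 2350966*(-1/3730441) + 1889132/1991427 = -2350966/3730441 + 1889132*(1/1991427) = -2350966/3730441 + 1889132/1991427 = 2365518298730/7428900929307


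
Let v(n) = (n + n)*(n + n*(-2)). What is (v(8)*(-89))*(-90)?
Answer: -1025280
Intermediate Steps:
v(n) = -2*n**2 (v(n) = (2*n)*(n - 2*n) = (2*n)*(-n) = -2*n**2)
(v(8)*(-89))*(-90) = (-2*8**2*(-89))*(-90) = (-2*64*(-89))*(-90) = -128*(-89)*(-90) = 11392*(-90) = -1025280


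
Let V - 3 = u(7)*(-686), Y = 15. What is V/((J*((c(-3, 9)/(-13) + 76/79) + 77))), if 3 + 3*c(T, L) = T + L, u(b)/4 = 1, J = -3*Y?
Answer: 2815007/3599460 ≈ 0.78206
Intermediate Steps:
J = -45 (J = -3*15 = -45)
u(b) = 4 (u(b) = 4*1 = 4)
V = -2741 (V = 3 + 4*(-686) = 3 - 2744 = -2741)
c(T, L) = -1 + L/3 + T/3 (c(T, L) = -1 + (T + L)/3 = -1 + (L + T)/3 = -1 + (L/3 + T/3) = -1 + L/3 + T/3)
V/((J*((c(-3, 9)/(-13) + 76/79) + 77))) = -2741*(-1/(45*(((-1 + (⅓)*9 + (⅓)*(-3))/(-13) + 76/79) + 77))) = -2741*(-1/(45*(((-1 + 3 - 1)*(-1/13) + 76*(1/79)) + 77))) = -2741*(-1/(45*((1*(-1/13) + 76/79) + 77))) = -2741*(-1/(45*((-1/13 + 76/79) + 77))) = -2741*(-1/(45*(909/1027 + 77))) = -2741/((-45*79988/1027)) = -2741/(-3599460/1027) = -2741*(-1027/3599460) = 2815007/3599460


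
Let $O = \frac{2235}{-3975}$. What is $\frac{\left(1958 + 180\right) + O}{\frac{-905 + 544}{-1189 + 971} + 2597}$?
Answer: $\frac{123479778}{150124355} \approx 0.82252$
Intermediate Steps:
$O = - \frac{149}{265}$ ($O = 2235 \left(- \frac{1}{3975}\right) = - \frac{149}{265} \approx -0.56226$)
$\frac{\left(1958 + 180\right) + O}{\frac{-905 + 544}{-1189 + 971} + 2597} = \frac{\left(1958 + 180\right) - \frac{149}{265}}{\frac{-905 + 544}{-1189 + 971} + 2597} = \frac{2138 - \frac{149}{265}}{- \frac{361}{-218} + 2597} = \frac{566421}{265 \left(\left(-361\right) \left(- \frac{1}{218}\right) + 2597\right)} = \frac{566421}{265 \left(\frac{361}{218} + 2597\right)} = \frac{566421}{265 \cdot \frac{566507}{218}} = \frac{566421}{265} \cdot \frac{218}{566507} = \frac{123479778}{150124355}$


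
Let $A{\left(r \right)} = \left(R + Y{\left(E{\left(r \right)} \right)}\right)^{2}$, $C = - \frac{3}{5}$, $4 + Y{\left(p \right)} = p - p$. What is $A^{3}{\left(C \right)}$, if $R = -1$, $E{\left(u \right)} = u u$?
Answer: $15625$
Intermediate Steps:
$E{\left(u \right)} = u^{2}$
$Y{\left(p \right)} = -4$ ($Y{\left(p \right)} = -4 + \left(p - p\right) = -4 + 0 = -4$)
$C = - \frac{3}{5}$ ($C = \left(-3\right) \frac{1}{5} = - \frac{3}{5} \approx -0.6$)
$A{\left(r \right)} = 25$ ($A{\left(r \right)} = \left(-1 - 4\right)^{2} = \left(-5\right)^{2} = 25$)
$A^{3}{\left(C \right)} = 25^{3} = 15625$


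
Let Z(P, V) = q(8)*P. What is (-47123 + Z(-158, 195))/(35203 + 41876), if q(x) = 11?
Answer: -16287/25693 ≈ -0.63391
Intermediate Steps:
Z(P, V) = 11*P
(-47123 + Z(-158, 195))/(35203 + 41876) = (-47123 + 11*(-158))/(35203 + 41876) = (-47123 - 1738)/77079 = -48861*1/77079 = -16287/25693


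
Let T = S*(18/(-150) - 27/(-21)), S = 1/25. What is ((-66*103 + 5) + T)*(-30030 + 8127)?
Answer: 92991286059/625 ≈ 1.4879e+8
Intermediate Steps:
S = 1/25 ≈ 0.040000
T = 204/4375 (T = (18/(-150) - 27/(-21))/25 = (18*(-1/150) - 27*(-1/21))/25 = (-3/25 + 9/7)/25 = (1/25)*(204/175) = 204/4375 ≈ 0.046629)
((-66*103 + 5) + T)*(-30030 + 8127) = ((-66*103 + 5) + 204/4375)*(-30030 + 8127) = ((-6798 + 5) + 204/4375)*(-21903) = (-6793 + 204/4375)*(-21903) = -29719171/4375*(-21903) = 92991286059/625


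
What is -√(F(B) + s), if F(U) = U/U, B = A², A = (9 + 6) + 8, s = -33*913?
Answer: -4*I*√1883 ≈ -173.57*I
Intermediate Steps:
s = -30129
A = 23 (A = 15 + 8 = 23)
B = 529 (B = 23² = 529)
F(U) = 1
-√(F(B) + s) = -√(1 - 30129) = -√(-30128) = -4*I*√1883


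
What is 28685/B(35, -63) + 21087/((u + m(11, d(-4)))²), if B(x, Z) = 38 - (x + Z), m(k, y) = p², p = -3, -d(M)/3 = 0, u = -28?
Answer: 11747027/23826 ≈ 493.03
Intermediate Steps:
d(M) = 0 (d(M) = -3*0 = 0)
m(k, y) = 9 (m(k, y) = (-3)² = 9)
B(x, Z) = 38 - Z - x (B(x, Z) = 38 - (Z + x) = 38 + (-Z - x) = 38 - Z - x)
28685/B(35, -63) + 21087/((u + m(11, d(-4)))²) = 28685/(38 - 1*(-63) - 1*35) + 21087/((-28 + 9)²) = 28685/(38 + 63 - 35) + 21087/((-19)²) = 28685/66 + 21087/361 = 11747027/23826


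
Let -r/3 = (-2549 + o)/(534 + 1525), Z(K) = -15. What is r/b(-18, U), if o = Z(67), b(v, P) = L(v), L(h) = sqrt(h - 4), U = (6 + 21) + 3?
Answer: -3846*I*sqrt(22)/22649 ≈ -0.79647*I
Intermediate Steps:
U = 30 (U = 27 + 3 = 30)
L(h) = sqrt(-4 + h)
b(v, P) = sqrt(-4 + v)
o = -15
r = 7692/2059 (r = -3*(-2549 - 15)/(534 + 1525) = -(-7692)/2059 = -3*(-2564/2059) = 7692/2059 ≈ 3.7358)
r/b(-18, U) = 7692/(2059*(sqrt(-4 - 18))) = 7692/(2059*(sqrt(-22))) = 7692/(2059*((I*sqrt(22)))) = 7692*(-I*sqrt(22)/22)/2059 = -3846*I*sqrt(22)/22649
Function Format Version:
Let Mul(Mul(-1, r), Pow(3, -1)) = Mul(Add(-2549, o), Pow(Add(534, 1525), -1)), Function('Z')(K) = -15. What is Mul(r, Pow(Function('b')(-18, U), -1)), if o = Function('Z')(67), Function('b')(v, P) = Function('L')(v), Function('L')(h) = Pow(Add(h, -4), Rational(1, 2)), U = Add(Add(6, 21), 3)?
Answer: Mul(Rational(-3846, 22649), I, Pow(22, Rational(1, 2))) ≈ Mul(-0.79647, I)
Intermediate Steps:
U = 30 (U = Add(27, 3) = 30)
Function('L')(h) = Pow(Add(-4, h), Rational(1, 2))
Function('b')(v, P) = Pow(Add(-4, v), Rational(1, 2))
o = -15
r = Rational(7692, 2059) (r = Mul(-3, Mul(Add(-2549, -15), Pow(Add(534, 1525), -1))) = Mul(-3, Mul(-2564, Pow(2059, -1))) = Mul(-3, Mul(-2564, Rational(1, 2059))) = Mul(-3, Rational(-2564, 2059)) = Rational(7692, 2059) ≈ 3.7358)
Mul(r, Pow(Function('b')(-18, U), -1)) = Mul(Rational(7692, 2059), Pow(Pow(Add(-4, -18), Rational(1, 2)), -1)) = Mul(Rational(7692, 2059), Pow(Pow(-22, Rational(1, 2)), -1)) = Mul(Rational(7692, 2059), Pow(Mul(I, Pow(22, Rational(1, 2))), -1)) = Mul(Rational(7692, 2059), Mul(Rational(-1, 22), I, Pow(22, Rational(1, 2)))) = Mul(Rational(-3846, 22649), I, Pow(22, Rational(1, 2)))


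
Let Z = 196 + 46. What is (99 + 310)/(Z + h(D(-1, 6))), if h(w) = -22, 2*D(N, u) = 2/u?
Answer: 409/220 ≈ 1.8591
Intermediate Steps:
D(N, u) = 1/u (D(N, u) = (2/u)/2 = 1/u)
Z = 242
(99 + 310)/(Z + h(D(-1, 6))) = (99 + 310)/(242 - 22) = 409/220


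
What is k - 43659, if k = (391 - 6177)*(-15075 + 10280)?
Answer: 27700211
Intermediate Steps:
k = 27743870 (k = -5786*(-4795) = 27743870)
k - 43659 = 27743870 - 43659 = 27700211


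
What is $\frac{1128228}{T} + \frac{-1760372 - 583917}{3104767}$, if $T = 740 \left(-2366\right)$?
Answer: $- \frac{1901840003909}{1358987563570} \approx -1.3995$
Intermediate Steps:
$T = -1750840$
$\frac{1128228}{T} + \frac{-1760372 - 583917}{3104767} = \frac{1128228}{-1750840} + \frac{-1760372 - 583917}{3104767} = 1128228 \left(- \frac{1}{1750840}\right) + \left(-1760372 - 583917\right) \frac{1}{3104767} = - \frac{282057}{437710} - \frac{2344289}{3104767} = - \frac{1901840003909}{1358987563570}$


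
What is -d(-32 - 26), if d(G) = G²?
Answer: -3364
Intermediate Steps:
-d(-32 - 26) = -(-32 - 26)² = -1*(-58)² = -1*3364 = -3364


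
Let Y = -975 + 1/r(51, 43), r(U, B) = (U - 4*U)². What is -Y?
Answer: 22823774/23409 ≈ 975.00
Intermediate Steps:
r(U, B) = 9*U² (r(U, B) = (-3*U)² = 9*U²)
Y = -22823774/23409 (Y = -975 + 1/(9*51²) = -975 + 1/(9*2601) = -975 + 1/23409 = -22823774/23409 ≈ -975.00)
-Y = -1*(-22823774/23409) = 22823774/23409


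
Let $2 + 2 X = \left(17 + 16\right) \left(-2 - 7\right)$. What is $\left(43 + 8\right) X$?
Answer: $- \frac{15249}{2} \approx -7624.5$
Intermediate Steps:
$X = - \frac{299}{2}$ ($X = -1 + \frac{\left(17 + 16\right) \left(-2 - 7\right)}{2} = -1 + \frac{33 \left(-9\right)}{2} = -1 + \frac{1}{2} \left(-297\right) = -1 - \frac{297}{2} = - \frac{299}{2} \approx -149.5$)
$\left(43 + 8\right) X = \left(43 + 8\right) \left(- \frac{299}{2}\right) = 51 \left(- \frac{299}{2}\right) = - \frac{15249}{2}$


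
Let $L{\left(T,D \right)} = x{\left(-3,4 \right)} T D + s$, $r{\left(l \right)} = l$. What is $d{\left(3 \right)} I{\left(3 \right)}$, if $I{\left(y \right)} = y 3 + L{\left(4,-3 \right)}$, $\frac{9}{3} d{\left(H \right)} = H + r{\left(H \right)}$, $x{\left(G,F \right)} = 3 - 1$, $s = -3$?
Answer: $-36$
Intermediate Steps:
$x{\left(G,F \right)} = 2$ ($x{\left(G,F \right)} = 3 - 1 = 2$)
$L{\left(T,D \right)} = -3 + 2 D T$ ($L{\left(T,D \right)} = 2 T D - 3 = 2 D T - 3 = -3 + 2 D T$)
$d{\left(H \right)} = \frac{2 H}{3}$ ($d{\left(H \right)} = \frac{H + H}{3} = \frac{2 H}{3}$)
$I{\left(y \right)} = -27 + 3 y$ ($I{\left(y \right)} = y 3 + \left(-3 + 2 \left(-3\right) 4\right) = 3 y - 27 = -27 + 3 y$)
$d{\left(3 \right)} I{\left(3 \right)} = \frac{2}{3} \cdot 3 \left(-27 + 3 \cdot 3\right) = 2 \left(-27 + 9\right) = 2 \left(-18\right) = -36$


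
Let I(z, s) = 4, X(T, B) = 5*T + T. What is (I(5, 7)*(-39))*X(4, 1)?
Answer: -3744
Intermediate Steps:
X(T, B) = 6*T
(I(5, 7)*(-39))*X(4, 1) = (4*(-39))*(6*4) = -156*24 = -3744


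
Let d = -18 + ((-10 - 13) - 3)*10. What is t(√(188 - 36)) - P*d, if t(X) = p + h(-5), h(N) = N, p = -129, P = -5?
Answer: -1524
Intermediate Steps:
t(X) = -134 (t(X) = -129 - 5 = -134)
d = -278 (d = -18 + (-23 - 3)*10 = -18 - 26*10 = -18 - 260 = -278)
t(√(188 - 36)) - P*d = -134 - (-5)*(-278) = -134 - 1*1390 = -134 - 1390 = -1524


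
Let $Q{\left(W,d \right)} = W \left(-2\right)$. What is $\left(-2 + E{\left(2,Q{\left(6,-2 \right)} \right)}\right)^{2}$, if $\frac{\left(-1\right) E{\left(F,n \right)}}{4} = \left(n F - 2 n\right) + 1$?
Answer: $36$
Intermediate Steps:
$Q{\left(W,d \right)} = - 2 W$
$E{\left(F,n \right)} = -4 + 8 n - 4 F n$ ($E{\left(F,n \right)} = - 4 \left(\left(n F - 2 n\right) + 1\right) = - 4 \left(\left(F n - 2 n\right) + 1\right) = - 4 \left(\left(- 2 n + F n\right) + 1\right) = - 4 \left(1 - 2 n + F n\right) = -4 + 8 n - 4 F n$)
$\left(-2 + E{\left(2,Q{\left(6,-2 \right)} \right)}\right)^{2} = \left(-2 - 4\right)^{2} = \left(-6\right)^{2} = 36$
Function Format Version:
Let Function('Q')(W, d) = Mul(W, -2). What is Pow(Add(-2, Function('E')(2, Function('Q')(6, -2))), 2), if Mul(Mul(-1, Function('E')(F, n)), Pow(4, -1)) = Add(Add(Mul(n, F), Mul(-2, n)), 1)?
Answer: 36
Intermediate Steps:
Function('Q')(W, d) = Mul(-2, W)
Function('E')(F, n) = Add(-4, Mul(8, n), Mul(-4, F, n)) (Function('E')(F, n) = Mul(-4, Add(Add(Mul(n, F), Mul(-2, n)), 1)) = Mul(-4, Add(Add(Mul(F, n), Mul(-2, n)), 1)) = Mul(-4, Add(Add(Mul(-2, n), Mul(F, n)), 1)) = Mul(-4, Add(1, Mul(-2, n), Mul(F, n))) = Add(-4, Mul(8, n), Mul(-4, F, n)))
Pow(Add(-2, Function('E')(2, Function('Q')(6, -2))), 2) = Pow(Add(-2, Add(-4, Mul(8, Mul(-2, 6)), Mul(-4, 2, Mul(-2, 6)))), 2) = Pow(Add(-2, Add(-4, Mul(8, -12), Mul(-4, 2, -12))), 2) = Pow(Add(-2, Add(-4, -96, 96)), 2) = Pow(Add(-2, -4), 2) = Pow(-6, 2) = 36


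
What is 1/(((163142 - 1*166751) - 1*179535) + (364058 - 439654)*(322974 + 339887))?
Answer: -1/50109823300 ≈ -1.9956e-11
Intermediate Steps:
1/(((163142 - 1*166751) - 1*179535) + (364058 - 439654)*(322974 + 339887)) = 1/(((163142 - 166751) - 179535) - 75596*662861) = 1/((-3609 - 179535) - 50109640156) = 1/(-183144 - 50109640156) = 1/(-50109823300) = -1/50109823300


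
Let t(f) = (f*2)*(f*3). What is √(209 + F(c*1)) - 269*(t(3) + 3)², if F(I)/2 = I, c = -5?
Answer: -873981 + √199 ≈ -8.7397e+5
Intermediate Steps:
F(I) = 2*I
t(f) = 6*f² (t(f) = (2*f)*(3*f) = 6*f²)
√(209 + F(c*1)) - 269*(t(3) + 3)² = √(209 + 2*(-5*1)) - 269*(6*3² + 3)² = √(209 + 2*(-5)) - 269*(6*9 + 3)² = √(209 - 10) - 269*(54 + 3)² = √199 - 269*57² = √199 - 269*3249 = √199 - 873981 = -873981 + √199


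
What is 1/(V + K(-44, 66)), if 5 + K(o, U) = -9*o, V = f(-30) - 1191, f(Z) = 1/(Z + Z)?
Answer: -60/48001 ≈ -0.0012500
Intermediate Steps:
f(Z) = 1/(2*Z)
V = -71461/60 (V = (1/2)/(-30) - 1191 = (1/2)*(-1/30) - 1191 = -1/60 - 1191 = -71461/60 ≈ -1191.0)
K(o, U) = -5 - 9*o
1/(V + K(-44, 66)) = 1/(-71461/60 + (-5 - 9*(-44))) = 1/(-71461/60 + (-5 + 396)) = 1/(-71461/60 + 391) = 1/(-48001/60) = -60/48001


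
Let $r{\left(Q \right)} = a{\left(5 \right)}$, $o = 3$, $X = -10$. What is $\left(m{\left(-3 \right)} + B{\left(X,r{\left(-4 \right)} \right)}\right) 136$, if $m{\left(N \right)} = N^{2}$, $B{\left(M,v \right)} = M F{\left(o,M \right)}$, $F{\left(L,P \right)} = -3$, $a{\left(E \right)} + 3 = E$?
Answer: $5304$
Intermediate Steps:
$a{\left(E \right)} = -3 + E$
$r{\left(Q \right)} = 2$ ($r{\left(Q \right)} = -3 + 5 = 2$)
$B{\left(M,v \right)} = - 3 M$ ($B{\left(M,v \right)} = M \left(-3\right) = - 3 M$)
$\left(m{\left(-3 \right)} + B{\left(X,r{\left(-4 \right)} \right)}\right) 136 = \left(\left(-3\right)^{2} - -30\right) 136 = \left(9 + 30\right) 136 = 39 \cdot 136 = 5304$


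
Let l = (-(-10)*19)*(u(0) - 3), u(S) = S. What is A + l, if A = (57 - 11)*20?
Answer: 350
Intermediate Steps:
A = 920 (A = 46*20 = 920)
l = -570 (l = (-(-10)*19)*(0 - 3) = -10*(-19)*(-3) = 190*(-3) = -570)
A + l = 920 - 570 = 350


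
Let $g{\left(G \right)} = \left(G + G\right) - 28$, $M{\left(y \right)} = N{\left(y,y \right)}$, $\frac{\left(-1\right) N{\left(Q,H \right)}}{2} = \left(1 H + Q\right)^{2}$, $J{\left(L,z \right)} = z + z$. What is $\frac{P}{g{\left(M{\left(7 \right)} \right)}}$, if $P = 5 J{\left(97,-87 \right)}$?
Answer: $\frac{15}{14} \approx 1.0714$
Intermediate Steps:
$J{\left(L,z \right)} = 2 z$
$N{\left(Q,H \right)} = - 2 \left(H + Q\right)^{2}$ ($N{\left(Q,H \right)} = - 2 \left(1 H + Q\right)^{2} = - 2 \left(H + Q\right)^{2}$)
$M{\left(y \right)} = - 8 y^{2}$ ($M{\left(y \right)} = - 2 \left(y + y\right)^{2} = - 2 \left(2 y\right)^{2} = - 2 \cdot 4 y^{2} = - 8 y^{2}$)
$g{\left(G \right)} = -28 + 2 G$ ($g{\left(G \right)} = 2 G - 28 = -28 + 2 G$)
$P = -870$ ($P = 5 \cdot 2 \left(-87\right) = 5 \left(-174\right) = -870$)
$\frac{P}{g{\left(M{\left(7 \right)} \right)}} = - \frac{870}{-28 + 2 \left(- 8 \cdot 7^{2}\right)} = - \frac{870}{-28 + 2 \left(\left(-8\right) 49\right)} = - \frac{870}{-28 + 2 \left(-392\right)} = - \frac{870}{-28 - 784} = - \frac{870}{-812} = \left(-870\right) \left(- \frac{1}{812}\right) = \frac{15}{14}$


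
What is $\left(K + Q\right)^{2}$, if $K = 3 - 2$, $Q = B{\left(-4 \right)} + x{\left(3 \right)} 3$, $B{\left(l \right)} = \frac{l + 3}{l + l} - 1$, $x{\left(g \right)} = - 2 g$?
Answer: $\frac{20449}{64} \approx 319.52$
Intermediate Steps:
$B{\left(l \right)} = -1 + \frac{3 + l}{2 l}$ ($B{\left(l \right)} = \frac{3 + l}{2 l} - 1 = -1 + \frac{3 + l}{2 l}$)
$Q = - \frac{151}{8}$ ($Q = \frac{3 - -4}{2 \left(-4\right)} + \left(-2\right) 3 \cdot 3 = \frac{1}{2} \left(- \frac{1}{4}\right) \left(3 + 4\right) - 18 = \frac{1}{2} \left(- \frac{1}{4}\right) 7 - 18 = - \frac{7}{8} - 18 = - \frac{151}{8} \approx -18.875$)
$K = 1$
$\left(K + Q\right)^{2} = \left(1 - \frac{151}{8}\right)^{2} = \left(- \frac{143}{8}\right)^{2} = \frac{20449}{64}$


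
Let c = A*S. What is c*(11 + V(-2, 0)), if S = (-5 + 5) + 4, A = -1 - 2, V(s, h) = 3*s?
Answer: -60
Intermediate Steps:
A = -3
S = 4 (S = 0 + 4 = 4)
c = -12 (c = -3*4 = -12)
c*(11 + V(-2, 0)) = -12*(11 + 3*(-2)) = -12*(11 - 6) = -12*5 = -60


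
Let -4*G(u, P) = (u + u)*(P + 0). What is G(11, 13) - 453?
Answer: -1049/2 ≈ -524.50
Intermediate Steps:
G(u, P) = -P*u/2 (G(u, P) = -(u + u)*(P + 0)/4 = -2*u*P/4 = -P*u/2)
G(11, 13) - 453 = -1/2*13*11 - 453 = -143/2 - 453 = -1049/2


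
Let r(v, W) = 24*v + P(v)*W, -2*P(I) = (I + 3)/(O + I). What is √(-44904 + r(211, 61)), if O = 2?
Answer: I*√1808891211/213 ≈ 199.68*I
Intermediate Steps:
P(I) = -(3 + I)/(2*(2 + I)) (P(I) = -(I + 3)/(2*(2 + I)) = -(3 + I)/(2*(2 + I)))
r(v, W) = 24*v + W*(-3 - v)/(2*(2 + v)) (r(v, W) = 24*v + ((-3 - v)/(2*(2 + v)))*W = 24*v + W*(-3 - v)/(2*(2 + v)))
√(-44904 + r(211, 61)) = √(-44904 + (-1*61*(3 + 211) + 48*211*(2 + 211))/(2*(2 + 211))) = √(-44904 + (½)*(-1*61*214 + 48*211*213)/213) = √(-44904 + (½)*(1/213)*(-13054 + 2157264)) = √(-44904 + (½)*(1/213)*2144210) = √(-44904 + 1072105/213) = √(-8492447/213) = I*√1808891211/213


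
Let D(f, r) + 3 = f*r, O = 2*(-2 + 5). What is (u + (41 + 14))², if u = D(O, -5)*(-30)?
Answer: 1092025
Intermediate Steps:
O = 6 (O = 2*3 = 6)
D(f, r) = -3 + f*r
u = 990 (u = (-3 + 6*(-5))*(-30) = (-3 - 30)*(-30) = -33*(-30) = 990)
(u + (41 + 14))² = (990 + (41 + 14))² = (990 + 55)² = 1045² = 1092025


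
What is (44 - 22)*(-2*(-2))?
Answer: 88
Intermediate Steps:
(44 - 22)*(-2*(-2)) = 22*4 = 88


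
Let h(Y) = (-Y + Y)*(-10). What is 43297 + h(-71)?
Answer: 43297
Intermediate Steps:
h(Y) = 0 (h(Y) = 0*(-10) = 0)
43297 + h(-71) = 43297 + 0 = 43297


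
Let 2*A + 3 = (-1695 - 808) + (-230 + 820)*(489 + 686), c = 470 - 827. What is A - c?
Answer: 345729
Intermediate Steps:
c = -357
A = 345372 (A = -3/2 + ((-1695 - 808) + (-230 + 820)*(489 + 686))/2 = -3/2 + (-2503 + 590*1175)/2 = -3/2 + (-2503 + 693250)/2 = -3/2 + (½)*690747 = -3/2 + 690747/2 = 345372)
A - c = 345372 - 1*(-357) = 345372 + 357 = 345729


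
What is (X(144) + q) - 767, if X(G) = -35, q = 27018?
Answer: 26216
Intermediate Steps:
(X(144) + q) - 767 = (-35 + 27018) - 767 = 26983 - 767 = 26216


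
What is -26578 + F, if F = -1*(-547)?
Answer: -26031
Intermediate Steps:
F = 547
-26578 + F = -26578 + 547 = -26031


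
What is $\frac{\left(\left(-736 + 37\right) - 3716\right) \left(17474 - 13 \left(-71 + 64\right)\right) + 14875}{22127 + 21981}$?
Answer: $- \frac{19383650}{11027} \approx -1757.8$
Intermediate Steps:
$\frac{\left(\left(-736 + 37\right) - 3716\right) \left(17474 - 13 \left(-71 + 64\right)\right) + 14875}{22127 + 21981} = \frac{\left(-699 - 3716\right) \left(17474 - -91\right) + 14875}{44108} = \left(- 4415 \left(17474 + 91\right) + 14875\right) \frac{1}{44108} = \left(\left(-4415\right) 17565 + 14875\right) \frac{1}{44108} = \left(-77549475 + 14875\right) \frac{1}{44108} = \left(-77534600\right) \frac{1}{44108} = - \frac{19383650}{11027}$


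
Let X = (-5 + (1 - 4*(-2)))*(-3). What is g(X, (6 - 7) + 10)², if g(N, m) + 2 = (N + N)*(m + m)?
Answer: 188356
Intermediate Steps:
X = -12 (X = (-5 + (1 + 8))*(-3) = (-5 + 9)*(-3) = 4*(-3) = -12)
g(N, m) = -2 + 4*N*m (g(N, m) = -2 + (N + N)*(m + m) = -2 + (2*N)*(2*m) = -2 + 4*N*m)
g(X, (6 - 7) + 10)² = (-2 + 4*(-12)*((6 - 7) + 10))² = (-2 + 4*(-12)*(-1 + 10))² = (-2 + 4*(-12)*9)² = (-2 - 432)² = (-434)² = 188356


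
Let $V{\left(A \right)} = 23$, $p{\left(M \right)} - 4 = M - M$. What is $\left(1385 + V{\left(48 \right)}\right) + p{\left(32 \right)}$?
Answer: $1412$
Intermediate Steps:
$p{\left(M \right)} = 4$ ($p{\left(M \right)} = 4 + \left(M - M\right) = 4 + 0 = 4$)
$\left(1385 + V{\left(48 \right)}\right) + p{\left(32 \right)} = \left(1385 + 23\right) + 4 = 1408 + 4 = 1412$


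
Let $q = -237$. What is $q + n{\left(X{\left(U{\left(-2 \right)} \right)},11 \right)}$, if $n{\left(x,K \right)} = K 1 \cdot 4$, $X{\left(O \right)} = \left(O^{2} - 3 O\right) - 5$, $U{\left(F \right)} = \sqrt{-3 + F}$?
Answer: $-193$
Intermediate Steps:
$X{\left(O \right)} = -5 + O^{2} - 3 O$
$n{\left(x,K \right)} = 4 K$ ($n{\left(x,K \right)} = K 4 = 4 K$)
$q + n{\left(X{\left(U{\left(-2 \right)} \right)},11 \right)} = -237 + 4 \cdot 11 = -237 + 44 = -193$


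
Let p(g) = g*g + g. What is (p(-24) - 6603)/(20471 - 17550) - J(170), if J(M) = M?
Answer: -502621/2921 ≈ -172.07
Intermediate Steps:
p(g) = g + g² (p(g) = g² + g = g + g²)
(p(-24) - 6603)/(20471 - 17550) - J(170) = (-24*(1 - 24) - 6603)/(20471 - 17550) - 1*170 = (-24*(-23) - 6603)/2921 - 170 = (552 - 6603)*(1/2921) - 170 = -6051*1/2921 - 170 = -6051/2921 - 170 = -502621/2921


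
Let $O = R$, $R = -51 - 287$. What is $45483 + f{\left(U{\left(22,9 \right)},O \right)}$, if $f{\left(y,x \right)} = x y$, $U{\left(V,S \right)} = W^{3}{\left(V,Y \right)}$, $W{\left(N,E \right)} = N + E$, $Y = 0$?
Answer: $-3553541$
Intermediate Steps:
$R = -338$
$O = -338$
$W{\left(N,E \right)} = E + N$
$U{\left(V,S \right)} = V^{3}$ ($U{\left(V,S \right)} = \left(0 + V\right)^{3} = V^{3}$)
$45483 + f{\left(U{\left(22,9 \right)},O \right)} = 45483 - 338 \cdot 22^{3} = 45483 - 3599024 = -3553541$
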